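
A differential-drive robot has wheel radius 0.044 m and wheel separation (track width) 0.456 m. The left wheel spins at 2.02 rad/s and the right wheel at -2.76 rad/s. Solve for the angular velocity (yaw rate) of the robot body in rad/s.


omega = r*(wR - wL)/L = 0.044*(-2.76 - (2.02))/0.456 = -0.4612

-0.4612 rad/s


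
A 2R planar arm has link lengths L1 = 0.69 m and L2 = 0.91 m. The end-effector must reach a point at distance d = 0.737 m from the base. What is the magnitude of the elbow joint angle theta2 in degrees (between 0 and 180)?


cos(th2) = (d^2 - L1^2 - L2^2)/(2*L1*L2) = (0.737^2 - 0.69^2 - 0.91^2)/(2*0.69*0.91) = -0.60601290
th2 = acos(-0.60601290) = 127.3018 deg

127.3018 degrees


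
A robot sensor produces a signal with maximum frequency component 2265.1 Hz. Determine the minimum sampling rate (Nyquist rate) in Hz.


f_s,min = 2*f_max = 2*2265.1 = 4530.2000

4530.2000 Hz


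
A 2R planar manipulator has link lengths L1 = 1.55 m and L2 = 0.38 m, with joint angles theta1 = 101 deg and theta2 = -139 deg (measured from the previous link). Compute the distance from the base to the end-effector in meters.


x = L1*cos(th1) + L2*cos(th1+th2) = 0.003690
y = L1*sin(th1) + L2*sin(th1+th2) = 1.287571
d = sqrt(x^2 + y^2) = sqrt(1.361610e-05 + 1.657839) = 1.2876

1.2876 m


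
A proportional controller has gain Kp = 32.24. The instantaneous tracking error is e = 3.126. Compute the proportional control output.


u_P = Kp * e = 32.24 * 3.126 = 100.7822

100.7822


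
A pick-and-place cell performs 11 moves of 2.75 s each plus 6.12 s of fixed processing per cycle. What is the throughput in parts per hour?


T_cycle = 11*2.75 + 6.12 = 36.3700 s
rate = 3600/T = 98.9827

98.9827 parts/hour


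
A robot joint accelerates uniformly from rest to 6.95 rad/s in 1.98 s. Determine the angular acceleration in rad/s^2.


alpha = delta_omega / t = 6.95 / 1.98 = 3.5101

3.5101 rad/s^2


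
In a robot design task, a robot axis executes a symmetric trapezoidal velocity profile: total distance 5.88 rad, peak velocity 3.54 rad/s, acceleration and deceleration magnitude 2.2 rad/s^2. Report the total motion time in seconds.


t_acc = v/a = 3.54/2.2 = 1.609091 s
d_acc = v^2/(2a) = 2.848091 rad (each ramp)
d_cruise = 5.88 - 2*2.848091 = 0.183818 rad
t_cruise = 0.183818/3.54 = 0.051926 s
t_total = 2*1.609091 + 0.051926 = 3.2701

3.2701 s


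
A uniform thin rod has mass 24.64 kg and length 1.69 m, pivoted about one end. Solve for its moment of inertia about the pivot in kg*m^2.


I = (1/3)*m*L^2 = (1/3)*24.64*1.69^2 = 23.4581

23.4581 kg*m^2


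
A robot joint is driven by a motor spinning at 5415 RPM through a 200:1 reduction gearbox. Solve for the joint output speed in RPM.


omega_joint = omega_motor / N = 5415 / 200 = 27.0750

27.0750 RPM


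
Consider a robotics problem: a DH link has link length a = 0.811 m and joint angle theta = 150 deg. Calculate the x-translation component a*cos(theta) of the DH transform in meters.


a*cos(theta) = 0.811*cos(150 deg) = -0.7023

-0.7023 m


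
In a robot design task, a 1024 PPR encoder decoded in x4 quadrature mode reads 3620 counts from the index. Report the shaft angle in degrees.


angle = counts * 360 / (PPR*4) = 3620 * 360 / 4096 = 318.1641

318.1641 degrees


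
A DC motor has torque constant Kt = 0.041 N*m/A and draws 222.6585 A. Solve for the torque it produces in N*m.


tau = Kt * I = 0.041*222.6585 = 9.1290

9.1290 N*m


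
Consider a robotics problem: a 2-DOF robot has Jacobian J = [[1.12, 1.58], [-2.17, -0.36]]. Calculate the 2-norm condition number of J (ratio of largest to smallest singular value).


JJ^T eigenvalues: trace(JJ^T) = 8.5893, det(JJ^T) = det(J)^2 = 9.15304516
s_max^2 = (8.5893 + sqrt(37.16389385))/2 = 7.34275982
s_min^2 = (8.5893 - sqrt(37.16389385))/2 = 1.24654018
kappa = s_max/s_min = sqrt(7.34275982/1.24654018) = 2.4270

2.4270


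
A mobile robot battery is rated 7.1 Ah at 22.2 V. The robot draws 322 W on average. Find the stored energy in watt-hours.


E = capacity * V = 7.1*22.2 = 157.6200

157.6200 Wh


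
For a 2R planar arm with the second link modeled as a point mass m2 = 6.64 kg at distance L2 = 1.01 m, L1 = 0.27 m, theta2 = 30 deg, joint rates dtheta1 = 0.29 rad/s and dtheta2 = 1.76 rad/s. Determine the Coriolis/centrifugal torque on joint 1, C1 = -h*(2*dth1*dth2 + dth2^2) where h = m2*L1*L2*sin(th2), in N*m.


h = m2*L1*L2*sin(th2) = 6.64*0.27*1.01*sin(30 deg) = 0.905364
C1 = -h*(2*0.29*1.76 + 1.76^2) = -0.905364*4.1184 = -3.7287

-3.7287 N*m


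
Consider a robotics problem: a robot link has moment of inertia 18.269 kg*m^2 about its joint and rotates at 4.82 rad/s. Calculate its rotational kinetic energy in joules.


KE = (1/2)*I*omega^2 = 0.5*18.269*4.82^2 = 212.2164

212.2164 J


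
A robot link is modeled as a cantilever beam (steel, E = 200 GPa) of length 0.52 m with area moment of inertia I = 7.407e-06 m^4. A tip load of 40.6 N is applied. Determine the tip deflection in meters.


delta = F*L^3/(3*E*I) = 40.6*0.52^3/(3*2.000e+11*7.407e-06)
      = 5.7086848/4444200 = 1.2845e-06

1.2845e-06 m


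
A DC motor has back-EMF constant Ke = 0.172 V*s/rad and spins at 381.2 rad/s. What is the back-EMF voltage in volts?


V_emf = Ke * omega = 0.172*381.2 = 65.5664

65.5664 V


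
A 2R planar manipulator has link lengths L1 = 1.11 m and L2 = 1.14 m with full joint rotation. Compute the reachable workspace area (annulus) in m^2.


r_max = L1 + L2 = 2.2500, r_min = |L1 - L2| = 0.0300
A = pi*(r_max^2 - r_min^2) = pi*(5.0625 - 0.0009) = 15.9015

15.9015 m^2


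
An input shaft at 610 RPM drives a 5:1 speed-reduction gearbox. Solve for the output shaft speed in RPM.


omega_out = omega_in / N = 610 / 5 = 122.0000

122.0000 RPM


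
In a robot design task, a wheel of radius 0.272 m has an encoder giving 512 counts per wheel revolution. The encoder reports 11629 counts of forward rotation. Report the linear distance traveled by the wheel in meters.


revs = 11629/512 = 22.712891
d = revs * 2*pi*r = 22.712891 * 2*pi*0.272 = 38.8169

38.8169 m


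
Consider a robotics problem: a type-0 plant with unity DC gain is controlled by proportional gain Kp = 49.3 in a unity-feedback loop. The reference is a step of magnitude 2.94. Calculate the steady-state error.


e_ss = R/(1 + Kp) = 2.94/(1 + 49.3) = 2.94/50.3000 = 0.0584

0.0584


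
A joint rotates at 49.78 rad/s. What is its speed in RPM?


RPM = 49.78 * 60/(2*pi) = 475.3640

475.3640 RPM


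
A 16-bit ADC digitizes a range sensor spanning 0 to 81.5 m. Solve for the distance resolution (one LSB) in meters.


res = range / 2^n = 81.5/2^16 = 81.5/65536 = 0.0012

0.0012 m


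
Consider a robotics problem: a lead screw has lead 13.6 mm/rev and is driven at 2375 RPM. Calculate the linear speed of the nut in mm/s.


v = lead * (RPM/60) = 13.6*2375/60 = 538.3333

538.3333 mm/s


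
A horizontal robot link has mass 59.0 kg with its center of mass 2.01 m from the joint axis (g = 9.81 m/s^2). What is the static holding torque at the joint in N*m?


tau = m*g*L = 59.0 * 9.81 * 2.01 = 1163.3679

1163.3679 N*m


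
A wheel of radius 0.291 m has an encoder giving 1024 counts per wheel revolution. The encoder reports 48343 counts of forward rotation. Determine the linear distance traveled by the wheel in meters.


revs = 48343/1024 = 47.209961
d = revs * 2*pi*r = 47.209961 * 2*pi*0.291 = 86.3190

86.3190 m


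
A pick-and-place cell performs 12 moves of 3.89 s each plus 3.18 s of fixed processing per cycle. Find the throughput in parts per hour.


T_cycle = 12*3.89 + 3.18 = 49.8600 s
rate = 3600/T = 72.2022

72.2022 parts/hour


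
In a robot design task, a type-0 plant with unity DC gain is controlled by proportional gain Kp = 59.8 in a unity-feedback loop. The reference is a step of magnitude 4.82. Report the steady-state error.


e_ss = R/(1 + Kp) = 4.82/(1 + 59.8) = 4.82/60.8000 = 0.0793

0.0793


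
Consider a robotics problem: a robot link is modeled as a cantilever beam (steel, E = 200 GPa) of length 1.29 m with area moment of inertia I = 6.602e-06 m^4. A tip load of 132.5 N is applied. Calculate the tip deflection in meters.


delta = F*L^3/(3*E*I) = 132.5*1.29^3/(3*2.000e+11*6.602e-06)
      = 284.4362925/3961200 = 7.1806e-05

7.1806e-05 m


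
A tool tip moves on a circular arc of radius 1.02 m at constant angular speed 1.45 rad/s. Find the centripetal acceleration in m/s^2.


a_c = omega^2 * r = 1.45^2 * 1.02 = 2.1446

2.1446 m/s^2


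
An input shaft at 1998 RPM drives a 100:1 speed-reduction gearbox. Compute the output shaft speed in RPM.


omega_out = omega_in / N = 1998 / 100 = 19.9800

19.9800 RPM


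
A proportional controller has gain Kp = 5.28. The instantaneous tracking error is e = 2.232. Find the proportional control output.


u_P = Kp * e = 5.28 * 2.232 = 11.7850

11.7850


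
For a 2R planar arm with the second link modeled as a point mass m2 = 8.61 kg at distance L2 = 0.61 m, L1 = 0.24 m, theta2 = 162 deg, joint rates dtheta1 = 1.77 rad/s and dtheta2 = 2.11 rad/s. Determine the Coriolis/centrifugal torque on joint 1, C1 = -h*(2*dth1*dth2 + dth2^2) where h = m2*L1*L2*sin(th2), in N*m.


h = m2*L1*L2*sin(th2) = 8.61*0.24*0.61*sin(162 deg) = 0.389517
C1 = -h*(2*1.77*2.11 + 2.11^2) = -0.389517*11.9215 = -4.6436

-4.6436 N*m


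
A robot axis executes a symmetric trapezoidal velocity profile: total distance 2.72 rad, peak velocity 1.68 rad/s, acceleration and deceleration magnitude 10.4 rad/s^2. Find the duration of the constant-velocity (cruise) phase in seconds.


t_acc = v/a = 0.161538 s, d_acc = v^2/(2a) = 0.135692 rad each
d_cruise = 2.72 - 2*0.135692 = 2.448616 rad
t_cruise = d_cruise/v = 2.448616/1.68 = 1.4575

1.4575 s


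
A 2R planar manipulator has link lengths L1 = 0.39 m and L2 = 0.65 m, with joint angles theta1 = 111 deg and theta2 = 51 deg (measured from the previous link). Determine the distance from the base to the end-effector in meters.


x = L1*cos(th1) + L2*cos(th1+th2) = -0.757950
y = L1*sin(th1) + L2*sin(th1+th2) = 0.564957
d = sqrt(x^2 + y^2) = sqrt(0.574488 + 0.319176) = 0.9453

0.9453 m


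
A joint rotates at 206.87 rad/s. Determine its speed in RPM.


RPM = 206.87 * 60/(2*pi) = 1975.4630

1975.4630 RPM


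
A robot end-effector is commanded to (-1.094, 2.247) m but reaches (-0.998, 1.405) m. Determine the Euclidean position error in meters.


dx = -0.998 - (-1.094) = 0.0960, dy = 1.405 - (2.247) = -0.8420
err = sqrt(0.009216 + 0.708964) = 0.8475

0.8475 m


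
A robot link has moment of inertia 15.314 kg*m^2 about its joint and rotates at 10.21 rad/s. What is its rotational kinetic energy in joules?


KE = (1/2)*I*omega^2 = 0.5*15.314*10.21^2 = 798.1971

798.1971 J


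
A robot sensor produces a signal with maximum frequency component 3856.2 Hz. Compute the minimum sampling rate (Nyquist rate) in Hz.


f_s,min = 2*f_max = 2*3856.2 = 7712.4000

7712.4000 Hz


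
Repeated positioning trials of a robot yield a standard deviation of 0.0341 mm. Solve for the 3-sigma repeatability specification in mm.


repeatability = 3*sigma = 3*0.0341 = 0.1023

0.1023 mm


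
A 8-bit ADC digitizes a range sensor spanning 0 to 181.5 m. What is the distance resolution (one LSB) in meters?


res = range / 2^n = 181.5/2^8 = 181.5/256 = 0.7090

0.7090 m


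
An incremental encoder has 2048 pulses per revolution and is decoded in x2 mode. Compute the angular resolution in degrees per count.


resolution = 360 / (PPR * 2) = 360 / 4096 = 0.0879

0.0879 degrees


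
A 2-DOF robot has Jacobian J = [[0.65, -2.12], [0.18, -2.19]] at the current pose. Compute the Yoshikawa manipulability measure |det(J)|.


det(J) = 0.65*-2.19 - (-2.12)*(0.18) = -1.0419
|det(J)| = 1.0419

1.0419


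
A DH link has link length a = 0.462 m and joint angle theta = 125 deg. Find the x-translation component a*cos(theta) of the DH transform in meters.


a*cos(theta) = 0.462*cos(125 deg) = -0.2650

-0.2650 m


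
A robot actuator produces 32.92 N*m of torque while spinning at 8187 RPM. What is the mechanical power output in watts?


omega = 8187 * 2*pi/60 = 857.340635 rad/s
P = tau * omega = 32.92 * 857.340635 = 28223.6537

28223.6537 W


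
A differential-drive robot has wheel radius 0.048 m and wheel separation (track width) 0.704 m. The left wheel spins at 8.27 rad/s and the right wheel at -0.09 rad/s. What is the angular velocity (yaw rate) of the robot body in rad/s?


omega = r*(wR - wL)/L = 0.048*(-0.09 - (8.27))/0.704 = -0.5700

-0.5700 rad/s


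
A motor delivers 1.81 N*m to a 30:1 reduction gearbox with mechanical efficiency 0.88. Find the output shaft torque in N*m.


tau_out = tau_in * N * eta = 1.81 * 30 * 0.88 = 47.7840

47.7840 N*m


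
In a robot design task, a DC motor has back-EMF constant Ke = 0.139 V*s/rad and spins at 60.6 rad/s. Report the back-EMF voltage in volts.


V_emf = Ke * omega = 0.139*60.6 = 8.4234

8.4234 V


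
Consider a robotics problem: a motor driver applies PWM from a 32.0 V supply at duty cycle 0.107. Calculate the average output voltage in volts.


V_avg = V_supply * D = 32.0*0.107 = 3.4240

3.4240 V


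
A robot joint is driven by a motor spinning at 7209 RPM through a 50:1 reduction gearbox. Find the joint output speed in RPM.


omega_joint = omega_motor / N = 7209 / 50 = 144.1800

144.1800 RPM


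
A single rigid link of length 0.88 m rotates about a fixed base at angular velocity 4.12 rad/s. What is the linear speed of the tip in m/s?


v = L*omega = 0.88 * 4.12 = 3.6256

3.6256 m/s


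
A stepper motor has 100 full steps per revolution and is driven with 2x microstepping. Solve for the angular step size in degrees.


step = 360/(100*2) = 360/200 = 1.8000

1.8000 degrees


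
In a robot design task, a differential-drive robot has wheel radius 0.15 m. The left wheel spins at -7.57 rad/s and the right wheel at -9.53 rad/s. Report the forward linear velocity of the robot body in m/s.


v = r*(wR + wL)/2 = 0.15*(-9.53 + -7.57)/2 = -1.2825

-1.2825 m/s


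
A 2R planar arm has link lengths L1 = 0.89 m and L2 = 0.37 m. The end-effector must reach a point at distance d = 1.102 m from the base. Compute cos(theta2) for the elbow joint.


cos(th2) = (d^2 - L1^2 - L2^2)/(2*L1*L2) = (1.102^2 - 0.89^2 - 0.37^2)/(2*0.89*0.37) = 0.4333

0.4333


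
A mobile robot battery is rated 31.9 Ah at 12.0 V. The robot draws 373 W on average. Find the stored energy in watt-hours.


E = capacity * V = 31.9*12.0 = 382.8000

382.8000 Wh


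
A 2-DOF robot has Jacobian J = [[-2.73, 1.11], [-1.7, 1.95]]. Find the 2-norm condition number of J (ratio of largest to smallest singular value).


JJ^T eigenvalues: trace(JJ^T) = 15.3775, det(JJ^T) = det(J)^2 = 11.80953225
s_max^2 = (15.3775 + sqrt(189.22937725))/2 = 14.56678346
s_min^2 = (15.3775 - sqrt(189.22937725))/2 = 0.81071654
kappa = s_max/s_min = sqrt(14.56678346/0.81071654) = 4.2388

4.2388


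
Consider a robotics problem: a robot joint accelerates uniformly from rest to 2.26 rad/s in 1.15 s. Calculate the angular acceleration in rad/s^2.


alpha = delta_omega / t = 2.26 / 1.15 = 1.9652

1.9652 rad/s^2


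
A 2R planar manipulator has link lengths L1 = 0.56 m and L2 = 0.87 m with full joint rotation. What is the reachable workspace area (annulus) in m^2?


r_max = L1 + L2 = 1.4300, r_min = |L1 - L2| = 0.3100
A = pi*(r_max^2 - r_min^2) = pi*(2.0449 - 0.0961) = 6.1223

6.1223 m^2


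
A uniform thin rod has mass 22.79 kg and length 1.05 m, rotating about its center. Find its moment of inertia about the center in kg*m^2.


I = (1/12)*m*L^2 = (1/12)*22.79*1.05^2 = 2.0938

2.0938 kg*m^2


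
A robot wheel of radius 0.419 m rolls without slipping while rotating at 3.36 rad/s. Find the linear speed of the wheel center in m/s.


v = omega * r = 3.36 * 0.419 = 1.4078

1.4078 m/s


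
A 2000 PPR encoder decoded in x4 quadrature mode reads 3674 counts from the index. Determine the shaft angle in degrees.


angle = counts * 360 / (PPR*4) = 3674 * 360 / 8000 = 165.3300

165.3300 degrees


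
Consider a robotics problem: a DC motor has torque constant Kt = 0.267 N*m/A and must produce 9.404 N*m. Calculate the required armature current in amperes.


I = tau / Kt = 9.404/0.267 = 35.2210

35.2210 A


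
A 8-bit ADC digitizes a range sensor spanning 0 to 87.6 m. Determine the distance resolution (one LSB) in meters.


res = range / 2^n = 87.6/2^8 = 87.6/256 = 0.3422

0.3422 m


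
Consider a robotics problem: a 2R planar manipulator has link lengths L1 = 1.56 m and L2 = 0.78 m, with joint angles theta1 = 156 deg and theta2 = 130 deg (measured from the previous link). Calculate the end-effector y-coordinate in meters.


y = L1*sin(th1) + L2*sin(th1+th2) = 1.56*sin(156 deg) + 0.78*sin(286 deg) = -0.1153

-0.1153 m


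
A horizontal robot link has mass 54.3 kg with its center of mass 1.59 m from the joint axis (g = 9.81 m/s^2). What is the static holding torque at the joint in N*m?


tau = m*g*L = 54.3 * 9.81 * 1.59 = 846.9660

846.9660 N*m


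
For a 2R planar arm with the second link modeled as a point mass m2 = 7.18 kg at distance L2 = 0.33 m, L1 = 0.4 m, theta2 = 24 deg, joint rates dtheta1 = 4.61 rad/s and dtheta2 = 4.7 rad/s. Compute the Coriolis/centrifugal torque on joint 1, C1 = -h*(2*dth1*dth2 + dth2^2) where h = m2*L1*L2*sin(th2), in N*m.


h = m2*L1*L2*sin(th2) = 7.18*0.4*0.33*sin(24 deg) = 0.385489
C1 = -h*(2*4.61*4.7 + 4.7^2) = -0.385489*65.4240 = -25.2202

-25.2202 N*m


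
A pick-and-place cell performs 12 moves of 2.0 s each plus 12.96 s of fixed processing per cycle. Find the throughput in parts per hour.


T_cycle = 12*2.0 + 12.96 = 36.9600 s
rate = 3600/T = 97.4026

97.4026 parts/hour


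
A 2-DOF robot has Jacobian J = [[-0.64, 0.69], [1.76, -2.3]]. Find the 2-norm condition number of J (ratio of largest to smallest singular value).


JJ^T eigenvalues: trace(JJ^T) = 9.2733, det(JJ^T) = det(J)^2 = 0.06635776
s_max^2 = (9.2733 + sqrt(85.72866185))/2 = 9.26613868
s_min^2 = (9.2733 - sqrt(85.72866185))/2 = 0.00716132
kappa = s_max/s_min = sqrt(9.26613868/0.00716132) = 35.9710

35.9710


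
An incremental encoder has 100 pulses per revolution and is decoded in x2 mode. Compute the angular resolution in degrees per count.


resolution = 360 / (PPR * 2) = 360 / 200 = 1.8000

1.8000 degrees


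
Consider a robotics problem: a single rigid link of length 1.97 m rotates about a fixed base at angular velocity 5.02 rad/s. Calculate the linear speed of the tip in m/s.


v = L*omega = 1.97 * 5.02 = 9.8894

9.8894 m/s


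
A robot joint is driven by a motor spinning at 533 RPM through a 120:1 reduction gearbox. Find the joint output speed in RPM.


omega_joint = omega_motor / N = 533 / 120 = 4.4417

4.4417 RPM


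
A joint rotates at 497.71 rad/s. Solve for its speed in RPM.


RPM = 497.71 * 60/(2*pi) = 4752.7804

4752.7804 RPM


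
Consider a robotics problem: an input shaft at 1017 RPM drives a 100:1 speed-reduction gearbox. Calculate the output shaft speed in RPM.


omega_out = omega_in / N = 1017 / 100 = 10.1700

10.1700 RPM


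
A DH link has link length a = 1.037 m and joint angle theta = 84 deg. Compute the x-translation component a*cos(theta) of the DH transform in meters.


a*cos(theta) = 1.037*cos(84 deg) = 0.1084

0.1084 m


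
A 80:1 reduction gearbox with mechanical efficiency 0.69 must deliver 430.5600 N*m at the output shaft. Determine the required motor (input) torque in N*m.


tau_in = tau_out / (N * eta) = 430.5600 / (80 * 0.69) = 7.8000

7.8000 N*m


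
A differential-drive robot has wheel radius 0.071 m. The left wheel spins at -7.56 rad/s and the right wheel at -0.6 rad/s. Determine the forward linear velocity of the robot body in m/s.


v = r*(wR + wL)/2 = 0.071*(-0.6 + -7.56)/2 = -0.2897

-0.2897 m/s


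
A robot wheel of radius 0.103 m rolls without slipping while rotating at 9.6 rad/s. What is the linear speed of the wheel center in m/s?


v = omega * r = 9.6 * 0.103 = 0.9888

0.9888 m/s


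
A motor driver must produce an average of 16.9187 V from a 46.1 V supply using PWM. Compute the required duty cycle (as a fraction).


D = V_avg/V_supply = 16.9187/46.1 = 0.3670

0.3670


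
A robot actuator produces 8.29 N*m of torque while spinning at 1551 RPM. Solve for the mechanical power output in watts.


omega = 1551 * 2*pi/60 = 162.420340 rad/s
P = tau * omega = 8.29 * 162.420340 = 1346.4646

1346.4646 W


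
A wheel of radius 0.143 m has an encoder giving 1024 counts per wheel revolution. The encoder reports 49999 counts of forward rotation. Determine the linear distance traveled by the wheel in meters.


revs = 49999/1024 = 48.827148
d = revs * 2*pi*r = 48.827148 * 2*pi*0.143 = 43.8710

43.8710 m


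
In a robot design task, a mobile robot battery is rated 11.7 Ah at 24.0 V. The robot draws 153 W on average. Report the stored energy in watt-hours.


E = capacity * V = 11.7*24.0 = 280.8000

280.8000 Wh


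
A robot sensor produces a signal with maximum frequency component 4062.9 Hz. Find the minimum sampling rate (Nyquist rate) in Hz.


f_s,min = 2*f_max = 2*4062.9 = 8125.8000

8125.8000 Hz


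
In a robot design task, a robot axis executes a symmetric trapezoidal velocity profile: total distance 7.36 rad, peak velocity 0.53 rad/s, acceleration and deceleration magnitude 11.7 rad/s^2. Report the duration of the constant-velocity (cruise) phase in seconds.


t_acc = v/a = 0.045299 s, d_acc = v^2/(2a) = 0.012004 rad each
d_cruise = 7.36 - 2*0.012004 = 7.335992 rad
t_cruise = d_cruise/v = 7.335992/0.53 = 13.8415

13.8415 s


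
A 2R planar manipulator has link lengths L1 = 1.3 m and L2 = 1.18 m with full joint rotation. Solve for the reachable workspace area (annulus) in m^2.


r_max = L1 + L2 = 2.4800, r_min = |L1 - L2| = 0.1200
A = pi*(r_max^2 - r_min^2) = pi*(6.1504 - 0.0144) = 19.2768

19.2768 m^2


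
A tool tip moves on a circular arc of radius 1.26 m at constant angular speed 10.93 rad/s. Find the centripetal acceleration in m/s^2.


a_c = omega^2 * r = 10.93^2 * 1.26 = 150.5258

150.5258 m/s^2


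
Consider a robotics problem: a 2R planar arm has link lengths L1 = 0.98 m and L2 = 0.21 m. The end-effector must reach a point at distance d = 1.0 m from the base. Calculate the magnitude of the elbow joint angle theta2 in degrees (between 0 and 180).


cos(th2) = (d^2 - L1^2 - L2^2)/(2*L1*L2) = (1.0^2 - 0.98^2 - 0.21^2)/(2*0.98*0.21) = -0.01093294
th2 = acos(-0.01093294) = 90.6264 deg

90.6264 degrees


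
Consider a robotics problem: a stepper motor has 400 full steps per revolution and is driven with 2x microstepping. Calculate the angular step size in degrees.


step = 360/(400*2) = 360/800 = 0.4500

0.4500 degrees


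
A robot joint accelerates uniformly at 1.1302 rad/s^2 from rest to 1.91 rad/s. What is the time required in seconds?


t = delta_omega / alpha = 1.91 / 1.1302 = 1.6900

1.6900 s


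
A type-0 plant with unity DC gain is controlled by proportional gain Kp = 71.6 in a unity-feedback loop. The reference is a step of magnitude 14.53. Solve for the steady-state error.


e_ss = R/(1 + Kp) = 14.53/(1 + 71.6) = 14.53/72.6000 = 0.2001

0.2001


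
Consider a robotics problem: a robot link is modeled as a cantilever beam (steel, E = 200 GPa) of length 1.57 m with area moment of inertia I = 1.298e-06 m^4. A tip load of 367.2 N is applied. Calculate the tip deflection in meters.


delta = F*L^3/(3*E*I) = 367.2*1.57^3/(3*2.000e+11*1.298e-06)
      = 1421.0247096/778800 = 0.0018

0.0018 m


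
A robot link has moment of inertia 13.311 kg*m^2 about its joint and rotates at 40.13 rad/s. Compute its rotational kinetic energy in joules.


KE = (1/2)*I*omega^2 = 0.5*13.311*40.13^2 = 10718.1297

10718.1297 J


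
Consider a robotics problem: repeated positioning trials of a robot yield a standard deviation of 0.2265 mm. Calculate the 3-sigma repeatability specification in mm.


repeatability = 3*sigma = 3*0.2265 = 0.6795

0.6795 mm


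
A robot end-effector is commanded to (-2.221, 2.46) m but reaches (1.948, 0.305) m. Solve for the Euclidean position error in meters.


dx = 1.948 - (-2.221) = 4.1690, dy = 0.305 - (2.46) = -2.1550
err = sqrt(17.380561 + 4.644025) = 4.6930

4.6930 m


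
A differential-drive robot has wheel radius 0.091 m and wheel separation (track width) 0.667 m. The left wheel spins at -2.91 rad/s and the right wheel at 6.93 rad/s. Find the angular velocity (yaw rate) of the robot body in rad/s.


omega = r*(wR - wL)/L = 0.091*(6.93 - (-2.91))/0.667 = 1.3425

1.3425 rad/s


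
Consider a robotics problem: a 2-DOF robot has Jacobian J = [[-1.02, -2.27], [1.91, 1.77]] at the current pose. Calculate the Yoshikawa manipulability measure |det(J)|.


det(J) = -1.02*1.77 - (-2.27)*(1.91) = 2.5303
|det(J)| = 2.5303

2.5303


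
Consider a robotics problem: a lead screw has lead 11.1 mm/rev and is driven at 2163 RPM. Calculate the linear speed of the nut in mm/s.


v = lead * (RPM/60) = 11.1*2163/60 = 400.1550

400.1550 mm/s


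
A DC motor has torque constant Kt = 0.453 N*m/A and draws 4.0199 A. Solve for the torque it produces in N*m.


tau = Kt * I = 0.453*4.0199 = 1.8210

1.8210 N*m


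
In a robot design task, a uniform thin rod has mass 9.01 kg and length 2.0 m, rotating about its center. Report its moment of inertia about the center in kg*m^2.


I = (1/12)*m*L^2 = (1/12)*9.01*2.0^2 = 3.0033

3.0033 kg*m^2


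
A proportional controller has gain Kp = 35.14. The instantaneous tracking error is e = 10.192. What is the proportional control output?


u_P = Kp * e = 35.14 * 10.192 = 358.1469

358.1469


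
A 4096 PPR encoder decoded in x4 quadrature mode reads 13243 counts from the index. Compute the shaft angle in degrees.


angle = counts * 360 / (PPR*4) = 13243 * 360 / 16384 = 290.9839

290.9839 degrees


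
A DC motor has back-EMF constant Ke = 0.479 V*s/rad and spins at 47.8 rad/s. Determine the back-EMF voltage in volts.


V_emf = Ke * omega = 0.479*47.8 = 22.8962

22.8962 V


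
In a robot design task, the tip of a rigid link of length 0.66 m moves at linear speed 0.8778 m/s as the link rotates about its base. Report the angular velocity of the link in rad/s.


omega = v / L = 0.8778 / 0.66 = 1.3300

1.3300 rad/s


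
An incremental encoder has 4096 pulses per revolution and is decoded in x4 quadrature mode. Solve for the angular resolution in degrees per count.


resolution = 360 / (PPR * 4) = 360 / 16384 = 0.0220

0.0220 degrees


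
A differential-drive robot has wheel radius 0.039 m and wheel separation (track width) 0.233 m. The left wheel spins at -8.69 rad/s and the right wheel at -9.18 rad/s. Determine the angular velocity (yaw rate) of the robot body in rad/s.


omega = r*(wR - wL)/L = 0.039*(-9.18 - (-8.69))/0.233 = -0.0820

-0.0820 rad/s


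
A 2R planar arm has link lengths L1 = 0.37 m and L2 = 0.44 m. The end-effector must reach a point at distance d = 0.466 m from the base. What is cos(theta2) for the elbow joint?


cos(th2) = (d^2 - L1^2 - L2^2)/(2*L1*L2) = (0.466^2 - 0.37^2 - 0.44^2)/(2*0.37*0.44) = -0.3481

-0.3481


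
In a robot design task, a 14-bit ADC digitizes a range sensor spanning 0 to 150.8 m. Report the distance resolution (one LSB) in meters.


res = range / 2^n = 150.8/2^14 = 150.8/16384 = 0.0092

0.0092 m


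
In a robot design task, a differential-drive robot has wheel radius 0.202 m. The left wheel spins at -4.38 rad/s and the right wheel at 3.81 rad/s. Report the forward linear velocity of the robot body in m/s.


v = r*(wR + wL)/2 = 0.202*(3.81 + -4.38)/2 = -0.0576

-0.0576 m/s


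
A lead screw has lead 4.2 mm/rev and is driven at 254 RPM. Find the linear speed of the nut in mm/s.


v = lead * (RPM/60) = 4.2*254/60 = 17.7800

17.7800 mm/s


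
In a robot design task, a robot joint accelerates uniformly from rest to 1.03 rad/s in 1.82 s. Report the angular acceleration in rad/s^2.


alpha = delta_omega / t = 1.03 / 1.82 = 0.5659

0.5659 rad/s^2


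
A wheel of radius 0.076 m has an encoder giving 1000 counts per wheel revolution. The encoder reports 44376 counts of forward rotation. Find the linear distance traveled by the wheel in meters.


revs = 44376/1000 = 44.376000
d = revs * 2*pi*r = 44.376000 * 2*pi*0.076 = 21.1905

21.1905 m


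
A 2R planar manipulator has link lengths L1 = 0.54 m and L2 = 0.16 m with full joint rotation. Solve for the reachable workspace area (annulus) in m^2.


r_max = L1 + L2 = 0.7000, r_min = |L1 - L2| = 0.3800
A = pi*(r_max^2 - r_min^2) = pi*(0.4900 - 0.1444) = 1.0857

1.0857 m^2


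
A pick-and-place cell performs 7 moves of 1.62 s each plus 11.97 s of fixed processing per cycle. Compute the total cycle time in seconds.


T = 7*1.62 + 11.97 = 23.3100

23.3100 s


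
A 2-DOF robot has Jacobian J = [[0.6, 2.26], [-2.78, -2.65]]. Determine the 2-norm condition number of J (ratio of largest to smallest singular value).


JJ^T eigenvalues: trace(JJ^T) = 20.2185, det(JJ^T) = det(J)^2 = 22.02237184
s_max^2 = (20.2185 + sqrt(320.69825489))/2 = 19.06327500
s_min^2 = (20.2185 - sqrt(320.69825489))/2 = 1.15522500
kappa = s_max/s_min = sqrt(19.06327500/1.15522500) = 4.0622

4.0622


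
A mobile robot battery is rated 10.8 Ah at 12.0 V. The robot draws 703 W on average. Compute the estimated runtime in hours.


E = 10.8*12.0 = 129.6000 Wh
t = E/P = 129.6000/703 = 0.1844

0.1844 hours


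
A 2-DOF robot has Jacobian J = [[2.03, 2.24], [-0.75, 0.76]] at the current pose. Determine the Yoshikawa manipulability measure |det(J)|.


det(J) = 2.03*0.76 - (2.24)*(-0.75) = 3.2228
|det(J)| = 3.2228

3.2228


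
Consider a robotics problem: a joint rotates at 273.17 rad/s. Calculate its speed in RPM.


RPM = 273.17 * 60/(2*pi) = 2608.5813

2608.5813 RPM


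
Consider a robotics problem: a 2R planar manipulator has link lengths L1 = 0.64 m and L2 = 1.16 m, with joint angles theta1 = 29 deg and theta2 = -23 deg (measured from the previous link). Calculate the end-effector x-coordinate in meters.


x = L1*cos(th1) + L2*cos(th1+th2) = 0.64*cos(29 deg) + 1.16*cos(6 deg) = 1.7134

1.7134 m


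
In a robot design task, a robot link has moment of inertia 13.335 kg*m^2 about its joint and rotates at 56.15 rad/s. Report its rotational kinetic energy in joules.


KE = (1/2)*I*omega^2 = 0.5*13.335*56.15^2 = 21021.4440

21021.4440 J


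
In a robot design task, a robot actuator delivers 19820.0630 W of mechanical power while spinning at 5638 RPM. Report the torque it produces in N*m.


omega = 5638 * 2*pi/60 = 590.409979 rad/s
tau = P / omega = 19820.0630 / 590.409979 = 33.5700

33.5700 N*m


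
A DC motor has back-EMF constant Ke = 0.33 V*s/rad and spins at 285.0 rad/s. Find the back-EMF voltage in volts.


V_emf = Ke * omega = 0.33*285.0 = 94.0500

94.0500 V


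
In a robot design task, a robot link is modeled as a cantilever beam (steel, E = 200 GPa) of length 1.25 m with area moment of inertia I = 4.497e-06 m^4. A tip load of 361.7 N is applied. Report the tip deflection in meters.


delta = F*L^3/(3*E*I) = 361.7*1.25^3/(3*2.000e+11*4.497e-06)
      = 706.4453125/2698200 = 2.6182e-04

2.6182e-04 m


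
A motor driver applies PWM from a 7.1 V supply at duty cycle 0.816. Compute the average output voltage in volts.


V_avg = V_supply * D = 7.1*0.816 = 5.7936

5.7936 V


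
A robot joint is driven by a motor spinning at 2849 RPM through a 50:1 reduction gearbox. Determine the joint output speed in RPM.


omega_joint = omega_motor / N = 2849 / 50 = 56.9800

56.9800 RPM


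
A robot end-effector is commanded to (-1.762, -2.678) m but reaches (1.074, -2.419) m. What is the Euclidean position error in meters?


dx = 1.074 - (-1.762) = 2.8360, dy = -2.419 - (-2.678) = 0.2590
err = sqrt(8.042896 + 0.067081) = 2.8478

2.8478 m


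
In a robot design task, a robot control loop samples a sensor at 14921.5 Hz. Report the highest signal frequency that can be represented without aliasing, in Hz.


f_max = f_s/2 = 14921.5/2 = 7460.7500

7460.7500 Hz


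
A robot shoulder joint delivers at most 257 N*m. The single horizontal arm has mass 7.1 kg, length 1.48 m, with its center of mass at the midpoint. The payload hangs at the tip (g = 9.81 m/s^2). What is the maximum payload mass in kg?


tau_arm = m_arm*g*(L/2) = 7.1*9.81*1.48/2 = 51.5417 N*m
tau_payload = tau_max - tau_arm = 257 - 51.5417 = 205.4583
m_payload = tau_payload / (g*L) = 205.4583 / (9.81*1.48) = 14.1512

14.1512 kg


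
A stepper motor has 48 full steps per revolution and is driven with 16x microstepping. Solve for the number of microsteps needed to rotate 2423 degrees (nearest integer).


step_size = 360/(48*16) = 360/768 = 0.468750 deg
n = 2423/(360/768) = 2423*768/360 = 5169.0667 -> 5169

5169 steps


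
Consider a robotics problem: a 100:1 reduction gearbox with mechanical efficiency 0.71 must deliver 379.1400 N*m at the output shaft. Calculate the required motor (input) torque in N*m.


tau_in = tau_out / (N * eta) = 379.1400 / (100 * 0.71) = 5.3400

5.3400 N*m


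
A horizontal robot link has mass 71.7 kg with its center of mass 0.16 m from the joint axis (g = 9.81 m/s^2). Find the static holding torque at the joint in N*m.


tau = m*g*L = 71.7 * 9.81 * 0.16 = 112.5403

112.5403 N*m


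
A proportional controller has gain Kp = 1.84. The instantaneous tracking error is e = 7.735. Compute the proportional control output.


u_P = Kp * e = 1.84 * 7.735 = 14.2324

14.2324


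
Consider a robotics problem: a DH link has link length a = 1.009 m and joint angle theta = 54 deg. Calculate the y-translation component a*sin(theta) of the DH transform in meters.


a*sin(theta) = 1.009*sin(54 deg) = 0.8163

0.8163 m


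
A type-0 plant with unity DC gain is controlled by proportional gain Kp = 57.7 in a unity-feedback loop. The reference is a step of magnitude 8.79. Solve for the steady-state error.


e_ss = R/(1 + Kp) = 8.79/(1 + 57.7) = 8.79/58.7000 = 0.1497

0.1497


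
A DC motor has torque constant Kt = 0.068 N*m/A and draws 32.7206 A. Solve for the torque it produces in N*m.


tau = Kt * I = 0.068*32.7206 = 2.2250

2.2250 N*m


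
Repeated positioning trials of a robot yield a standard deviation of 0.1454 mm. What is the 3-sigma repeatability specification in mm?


repeatability = 3*sigma = 3*0.1454 = 0.4362

0.4362 mm


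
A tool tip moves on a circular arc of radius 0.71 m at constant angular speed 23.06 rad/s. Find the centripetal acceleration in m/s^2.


a_c = omega^2 * r = 23.06^2 * 0.71 = 377.5522

377.5522 m/s^2


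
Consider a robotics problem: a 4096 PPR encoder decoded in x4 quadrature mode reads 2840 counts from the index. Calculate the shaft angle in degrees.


angle = counts * 360 / (PPR*4) = 2840 * 360 / 16384 = 62.4023

62.4023 degrees


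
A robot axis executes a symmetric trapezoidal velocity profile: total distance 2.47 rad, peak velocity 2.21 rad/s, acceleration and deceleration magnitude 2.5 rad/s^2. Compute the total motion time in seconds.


t_acc = v/a = 2.21/2.5 = 0.884000 s
d_acc = v^2/(2a) = 0.976820 rad (each ramp)
d_cruise = 2.47 - 2*0.976820 = 0.516360 rad
t_cruise = 0.516360/2.21 = 0.233647 s
t_total = 2*0.884000 + 0.233647 = 2.0016

2.0016 s


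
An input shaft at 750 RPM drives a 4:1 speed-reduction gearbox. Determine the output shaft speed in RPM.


omega_out = omega_in / N = 750 / 4 = 187.5000

187.5000 RPM


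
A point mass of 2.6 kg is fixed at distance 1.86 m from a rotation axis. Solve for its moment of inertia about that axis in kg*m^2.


I = m*r^2 = 2.6*1.86^2 = 8.9950

8.9950 kg*m^2


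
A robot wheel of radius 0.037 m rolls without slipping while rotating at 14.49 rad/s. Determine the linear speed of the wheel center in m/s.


v = omega * r = 14.49 * 0.037 = 0.5361

0.5361 m/s


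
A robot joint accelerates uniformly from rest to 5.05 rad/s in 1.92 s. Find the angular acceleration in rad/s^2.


alpha = delta_omega / t = 5.05 / 1.92 = 2.6302

2.6302 rad/s^2


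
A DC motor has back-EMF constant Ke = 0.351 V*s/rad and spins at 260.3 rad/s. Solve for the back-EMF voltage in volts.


V_emf = Ke * omega = 0.351*260.3 = 91.3653

91.3653 V


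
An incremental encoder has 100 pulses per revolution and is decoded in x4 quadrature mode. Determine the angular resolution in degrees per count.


resolution = 360 / (PPR * 4) = 360 / 400 = 0.9000

0.9000 degrees


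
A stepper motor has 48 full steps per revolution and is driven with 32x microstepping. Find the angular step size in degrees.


step = 360/(48*32) = 360/1536 = 0.2344

0.2344 degrees


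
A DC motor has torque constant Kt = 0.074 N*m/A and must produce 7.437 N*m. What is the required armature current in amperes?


I = tau / Kt = 7.437/0.074 = 100.5000

100.5000 A


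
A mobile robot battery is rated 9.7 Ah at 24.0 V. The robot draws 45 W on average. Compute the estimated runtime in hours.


E = 9.7*24.0 = 232.8000 Wh
t = E/P = 232.8000/45 = 5.1733

5.1733 hours


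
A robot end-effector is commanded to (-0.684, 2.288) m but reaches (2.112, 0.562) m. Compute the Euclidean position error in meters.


dx = 2.112 - (-0.684) = 2.7960, dy = 0.562 - (2.288) = -1.7260
err = sqrt(7.817616 + 2.979076) = 3.2858

3.2858 m


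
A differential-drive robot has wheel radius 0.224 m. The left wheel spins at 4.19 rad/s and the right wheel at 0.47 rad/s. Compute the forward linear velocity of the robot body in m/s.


v = r*(wR + wL)/2 = 0.224*(0.47 + 4.19)/2 = 0.5219

0.5219 m/s


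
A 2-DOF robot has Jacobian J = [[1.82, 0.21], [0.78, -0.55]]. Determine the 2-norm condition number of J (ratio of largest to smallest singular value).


JJ^T eigenvalues: trace(JJ^T) = 4.2674, det(JJ^T) = det(J)^2 = 1.35675904
s_max^2 = (4.2674 + sqrt(12.78366660))/2 = 3.92141269
s_min^2 = (4.2674 - sqrt(12.78366660))/2 = 0.34598731
kappa = s_max/s_min = sqrt(3.92141269/0.34598731) = 3.3666

3.3666


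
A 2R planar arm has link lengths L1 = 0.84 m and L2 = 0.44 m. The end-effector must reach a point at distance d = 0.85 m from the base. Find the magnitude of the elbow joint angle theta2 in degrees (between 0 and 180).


cos(th2) = (d^2 - L1^2 - L2^2)/(2*L1*L2) = (0.85^2 - 0.84^2 - 0.44^2)/(2*0.84*0.44) = -0.23904221
th2 = acos(-0.23904221) = 103.8300 deg

103.8300 degrees


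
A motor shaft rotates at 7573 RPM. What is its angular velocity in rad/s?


omega = 7573 * 2*pi/60 = 793.0427

793.0427 rad/s


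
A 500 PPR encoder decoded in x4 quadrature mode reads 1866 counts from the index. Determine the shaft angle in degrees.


angle = counts * 360 / (PPR*4) = 1866 * 360 / 2000 = 335.8800

335.8800 degrees


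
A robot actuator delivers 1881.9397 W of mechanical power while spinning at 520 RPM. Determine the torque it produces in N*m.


omega = 520 * 2*pi/60 = 54.454273 rad/s
tau = P / omega = 1881.9397 / 54.454273 = 34.5600

34.5600 N*m


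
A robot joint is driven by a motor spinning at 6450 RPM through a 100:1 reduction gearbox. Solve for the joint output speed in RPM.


omega_joint = omega_motor / N = 6450 / 100 = 64.5000

64.5000 RPM


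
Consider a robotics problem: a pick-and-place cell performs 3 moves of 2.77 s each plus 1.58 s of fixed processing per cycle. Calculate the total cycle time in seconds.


T = 3*2.77 + 1.58 = 9.8900

9.8900 s


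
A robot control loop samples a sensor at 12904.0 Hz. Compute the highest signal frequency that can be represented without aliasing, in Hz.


f_max = f_s/2 = 12904.0/2 = 6452.0000

6452.0000 Hz


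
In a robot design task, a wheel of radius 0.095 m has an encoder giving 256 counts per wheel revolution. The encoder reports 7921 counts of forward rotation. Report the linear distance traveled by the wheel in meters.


revs = 7921/256 = 30.941406
d = revs * 2*pi*r = 30.941406 * 2*pi*0.095 = 18.4690

18.4690 m
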